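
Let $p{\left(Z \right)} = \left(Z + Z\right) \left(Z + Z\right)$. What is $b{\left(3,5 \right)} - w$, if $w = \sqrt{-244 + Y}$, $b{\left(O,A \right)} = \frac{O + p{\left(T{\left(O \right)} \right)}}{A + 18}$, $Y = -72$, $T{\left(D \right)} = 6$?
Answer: $\frac{147}{23} - 2 i \sqrt{79} \approx 6.3913 - 17.776 i$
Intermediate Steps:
$p{\left(Z \right)} = 4 Z^{2}$ ($p{\left(Z \right)} = 2 Z 2 Z = 4 Z^{2}$)
$b{\left(O,A \right)} = \frac{144 + O}{18 + A}$ ($b{\left(O,A \right)} = \frac{O + 4 \cdot 6^{2}}{A + 18} = \frac{O + 4 \cdot 36}{18 + A} = \frac{O + 144}{18 + A} = \frac{144 + O}{18 + A}$)
$w = 2 i \sqrt{79}$ ($w = \sqrt{-244 - 72} = \sqrt{-316} = 2 i \sqrt{79} \approx 17.776 i$)
$b{\left(3,5 \right)} - w = \frac{144 + 3}{18 + 5} - 2 i \sqrt{79} = \frac{1}{23} \cdot 147 - 2 i \sqrt{79} = \frac{147}{23} - 2 i \sqrt{79}$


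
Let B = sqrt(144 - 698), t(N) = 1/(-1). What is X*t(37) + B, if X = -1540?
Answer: 1540 + I*sqrt(554) ≈ 1540.0 + 23.537*I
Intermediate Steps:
t(N) = -1
B = I*sqrt(554) (B = sqrt(-554) = I*sqrt(554) ≈ 23.537*I)
X*t(37) + B = -1540*(-1) + I*sqrt(554) = 1540 + I*sqrt(554)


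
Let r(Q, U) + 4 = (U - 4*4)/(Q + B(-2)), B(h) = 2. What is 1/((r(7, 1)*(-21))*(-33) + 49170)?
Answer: 1/45243 ≈ 2.2103e-5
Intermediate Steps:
r(Q, U) = -4 + (-16 + U)/(2 + Q) (r(Q, U) = -4 + (U - 4*4)/(Q + 2) = -4 + (U - 16)/(2 + Q) = -4 + (-16 + U)/(2 + Q))
1/((r(7, 1)*(-21))*(-33) + 49170) = 1/((((-24 + 1 - 4*7)/(2 + 7))*(-21))*(-33) + 49170) = 1/((((-24 + 1 - 28)/9)*(-21))*(-33) + 49170) = 1/((((⅑)*(-51))*(-21))*(-33) + 49170) = 1/(-17/3*(-21)*(-33) + 49170) = 1/(119*(-33) + 49170) = 1/(-3927 + 49170) = 1/45243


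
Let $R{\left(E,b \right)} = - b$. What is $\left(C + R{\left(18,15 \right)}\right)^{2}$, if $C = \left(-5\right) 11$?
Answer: $4900$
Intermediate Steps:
$C = -55$
$\left(C + R{\left(18,15 \right)}\right)^{2} = \left(-55 - 15\right)^{2} = \left(-70\right)^{2} = 4900$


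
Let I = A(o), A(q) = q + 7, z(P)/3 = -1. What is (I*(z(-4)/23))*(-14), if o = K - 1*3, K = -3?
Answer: 42/23 ≈ 1.8261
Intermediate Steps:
z(P) = -3 (z(P) = 3*(-1) = -3)
o = -6 (o = -3 - 1*3 = -3 - 3 = -6)
A(q) = 7 + q
I = 1 (I = 7 - 6 = 1)
(I*(z(-4)/23))*(-14) = (1*(-3/23))*(-14) = -3/23*(-14) = 42/23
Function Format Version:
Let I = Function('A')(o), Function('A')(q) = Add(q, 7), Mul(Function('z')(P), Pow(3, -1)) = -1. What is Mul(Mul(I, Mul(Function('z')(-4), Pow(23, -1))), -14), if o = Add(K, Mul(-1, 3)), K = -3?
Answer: Rational(42, 23) ≈ 1.8261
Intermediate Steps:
Function('z')(P) = -3 (Function('z')(P) = Mul(3, -1) = -3)
o = -6 (o = Add(-3, Mul(-1, 3)) = Add(-3, -3) = -6)
Function('A')(q) = Add(7, q)
I = 1 (I = Add(7, -6) = 1)
Mul(Mul(I, Mul(Function('z')(-4), Pow(23, -1))), -14) = Mul(Mul(1, Mul(-3, Pow(23, -1))), -14) = Mul(Mul(1, Mul(-3, Rational(1, 23))), -14) = Mul(Mul(1, Rational(-3, 23)), -14) = Mul(Rational(-3, 23), -14) = Rational(42, 23)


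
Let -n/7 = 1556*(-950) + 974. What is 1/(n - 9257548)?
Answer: 1/1083034 ≈ 9.2333e-7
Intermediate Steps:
n = 10340582 (n = -7*(1556*(-950) + 974) = -7*(-1478200 + 974) = -7*(-1477226) = 10340582)
1/(n - 9257548) = 1/(10340582 - 9257548) = 1/1083034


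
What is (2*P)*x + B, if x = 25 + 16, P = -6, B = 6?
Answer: -486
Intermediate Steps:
x = 41
(2*P)*x + B = (2*(-6))*41 + 6 = -12*41 + 6 = -492 + 6 = -486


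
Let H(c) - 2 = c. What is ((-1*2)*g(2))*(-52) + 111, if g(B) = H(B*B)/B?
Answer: 423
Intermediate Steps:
H(c) = 2 + c
g(B) = (2 + B²)/B (g(B) = (2 + B*B)/B = (2 + B²)/B)
((-1*2)*g(2))*(-52) + 111 = ((-1*2)*(2 + 2/2))*(-52) + 111 = -2*(2 + 2*(½))*(-52) + 111 = -2*(2 + 1)*(-52) + 111 = -2*3*(-52) + 111 = -6*(-52) + 111 = 312 + 111 = 423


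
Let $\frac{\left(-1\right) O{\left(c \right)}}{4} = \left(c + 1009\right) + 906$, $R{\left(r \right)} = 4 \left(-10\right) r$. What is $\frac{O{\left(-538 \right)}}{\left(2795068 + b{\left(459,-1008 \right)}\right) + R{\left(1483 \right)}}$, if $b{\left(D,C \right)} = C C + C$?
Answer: $- \frac{153}{104189} \approx -0.0014685$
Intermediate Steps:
$b{\left(D,C \right)} = C + C^{2}$ ($b{\left(D,C \right)} = C^{2} + C = C + C^{2}$)
$R{\left(r \right)} = - 40 r$
$O{\left(c \right)} = -7660 - 4 c$ ($O{\left(c \right)} = - 4 \left(\left(c + 1009\right) + 906\right) = - 4 \left(\left(1009 + c\right) + 906\right) = - 4 \left(1915 + c\right) = -7660 - 4 c$)
$\frac{O{\left(-538 \right)}}{\left(2795068 + b{\left(459,-1008 \right)}\right) + R{\left(1483 \right)}} = \frac{-7660 - -2152}{\left(2795068 - 1008 \left(1 - 1008\right)\right) - 59320} = \frac{-7660 + 2152}{\left(2795068 - -1015056\right) - 59320} = - \frac{5508}{\left(2795068 + 1015056\right) - 59320} = - \frac{5508}{3810124 - 59320} = - \frac{5508}{3750804} = \left(-5508\right) \frac{1}{3750804} = - \frac{153}{104189}$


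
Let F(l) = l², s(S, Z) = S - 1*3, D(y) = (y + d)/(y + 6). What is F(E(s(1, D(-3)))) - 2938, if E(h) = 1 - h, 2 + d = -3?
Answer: -2929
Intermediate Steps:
d = -5 (d = -2 - 3 = -5)
D(y) = (-5 + y)/(6 + y) (D(y) = (y - 5)/(y + 6) = (-5 + y)/(6 + y))
s(S, Z) = -3 + S (s(S, Z) = S - 3 = -3 + S)
F(E(s(1, D(-3)))) - 2938 = (1 - (-3 + 1))² - 2938 = (1 - 1*(-2))² - 2938 = (1 + 2)² - 2938 = 3² - 2938 = 9 - 2938 = -2929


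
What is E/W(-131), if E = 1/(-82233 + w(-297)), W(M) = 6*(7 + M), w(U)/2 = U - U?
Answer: 1/61181352 ≈ 1.6345e-8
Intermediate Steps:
w(U) = 0 (w(U) = 2*(U - U) = 2*0 = 0)
W(M) = 42 + 6*M
E = -1/82233 (E = 1/(-82233 + 0) = 1/(-82233) = -1/82233 ≈ -1.2161e-5)
E/W(-131) = -1/(82233*(42 + 6*(-131))) = -1/(82233*(42 - 786)) = -1/82233/(-744) = -1/82233*(-1/744) = 1/61181352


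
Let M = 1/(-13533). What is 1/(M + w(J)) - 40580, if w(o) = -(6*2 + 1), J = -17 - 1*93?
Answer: -7139252933/175930 ≈ -40580.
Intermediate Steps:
J = -110 (J = -17 - 93 = -110)
w(o) = -13 (w(o) = -(12 + 1) = -1*13 = -13)
M = -1/13533 ≈ -7.3893e-5
1/(M + w(J)) - 40580 = 1/(-1/13533 - 13) - 40580 = 1/(-175930/13533) - 40580 = -13533/175930 - 40580 = -7139252933/175930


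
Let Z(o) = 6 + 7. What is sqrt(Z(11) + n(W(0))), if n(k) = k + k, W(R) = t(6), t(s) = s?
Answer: 5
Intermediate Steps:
W(R) = 6
n(k) = 2*k
Z(o) = 13
sqrt(Z(11) + n(W(0))) = sqrt(13 + 2*6) = sqrt(13 + 12) = sqrt(25) = 5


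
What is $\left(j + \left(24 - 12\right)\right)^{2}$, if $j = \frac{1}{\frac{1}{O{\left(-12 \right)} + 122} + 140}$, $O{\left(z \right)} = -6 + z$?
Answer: $\frac{30567626896}{212022721} \approx 144.17$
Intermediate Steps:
$j = \frac{104}{14561}$ ($j = \frac{1}{\frac{1}{\left(-6 - 12\right) + 122} + 140} = \frac{1}{\frac{1}{-18 + 122} + 140} = \frac{1}{\frac{1}{104} + 140} = \frac{1}{\frac{14561}{104}} = \frac{104}{14561} \approx 0.0071424$)
$\left(j + \left(24 - 12\right)\right)^{2} = \left(\frac{104}{14561} + \left(24 - 12\right)\right)^{2} = \left(\frac{104}{14561} + 12\right)^{2} = \left(\frac{174836}{14561}\right)^{2} = \frac{30567626896}{212022721}$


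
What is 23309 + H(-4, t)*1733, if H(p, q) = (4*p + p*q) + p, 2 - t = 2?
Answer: -11351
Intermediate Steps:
t = 0 (t = 2 - 1*2 = 2 - 2 = 0)
H(p, q) = 5*p + p*q
23309 + H(-4, t)*1733 = 23309 - 4*(5 + 0)*1733 = 23309 - 4*5*1733 = 23309 - 20*1733 = 23309 - 34660 = -11351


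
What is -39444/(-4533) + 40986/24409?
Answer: 34805398/3352909 ≈ 10.381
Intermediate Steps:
-39444/(-4533) + 40986/24409 = -39444*(-1/4533) + 40986*(1/24409) = 13148/1511 + 3726/2219 = 34805398/3352909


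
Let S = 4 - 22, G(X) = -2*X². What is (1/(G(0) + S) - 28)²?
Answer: 255025/324 ≈ 787.11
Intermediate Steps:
S = -18
(1/(G(0) + S) - 28)² = (1/(-2*0² - 18) - 28)² = (1/(-2*0 - 18) - 28)² = (1/(0 - 18) - 28)² = (1/(-18) - 28)² = (-1/18 - 28)² = (-505/18)² = 255025/324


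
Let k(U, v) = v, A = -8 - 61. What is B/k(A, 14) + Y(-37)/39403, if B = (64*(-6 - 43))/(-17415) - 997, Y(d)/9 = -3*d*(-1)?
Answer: -97752090521/1372406490 ≈ -71.227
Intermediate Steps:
Y(d) = 27*d (Y(d) = 9*(-3*d*(-1)) = 9*(3*d) = 27*d)
A = -69
B = -17359619/17415 (B = (64*(-49))*(-1/17415) - 997 = -3136*(-1/17415) - 997 = 3136/17415 - 997 = -17359619/17415 ≈ -996.82)
B/k(A, 14) + Y(-37)/39403 = -17359619/17415/14 + (27*(-37))/39403 = -17359619/17415*1/14 - 999*1/39403 = -17359619/243810 - 999/39403 = -97752090521/1372406490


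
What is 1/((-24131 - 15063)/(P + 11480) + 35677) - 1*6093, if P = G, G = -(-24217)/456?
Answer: -1143113398572968/187610931205 ≈ -6093.0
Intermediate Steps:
G = 24217/456 (G = -(-24217)/456 = -1*(-24217/456) = 24217/456 ≈ 53.107)
P = 24217/456 ≈ 53.107
1/((-24131 - 15063)/(P + 11480) + 35677) - 1*6093 = 1/((-24131 - 15063)/(24217/456 + 11480) + 35677) - 1*6093 = 1/(-39194/5259097/456 + 35677) - 6093 = 1/(-39194*456/5259097 + 35677) - 6093 = 1/(-17872464/5259097 + 35677) - 6093 = 1/(187610931205/5259097) - 6093 = 5259097/187610931205 - 6093 = -1143113398572968/187610931205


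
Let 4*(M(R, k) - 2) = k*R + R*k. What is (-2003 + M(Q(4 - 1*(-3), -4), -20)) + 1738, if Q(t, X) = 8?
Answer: -343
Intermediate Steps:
M(R, k) = 2 + R*k/2 (M(R, k) = 2 + (k*R + R*k)/4 = 2 + (R*k + R*k)/4 = 2 + (2*R*k)/4 = 2 + R*k/2)
(-2003 + M(Q(4 - 1*(-3), -4), -20)) + 1738 = (-2003 + (2 + (1/2)*8*(-20))) + 1738 = (-2003 + (2 - 80)) + 1738 = (-2003 - 78) + 1738 = -2081 + 1738 = -343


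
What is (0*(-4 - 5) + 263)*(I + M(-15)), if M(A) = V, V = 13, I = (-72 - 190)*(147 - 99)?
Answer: -3304069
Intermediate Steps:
I = -12576 (I = -262*48 = -12576)
M(A) = 13
(0*(-4 - 5) + 263)*(I + M(-15)) = (0*(-4 - 5) + 263)*(-12576 + 13) = (0*(-9) + 263)*(-12563) = (0 + 263)*(-12563) = 263*(-12563) = -3304069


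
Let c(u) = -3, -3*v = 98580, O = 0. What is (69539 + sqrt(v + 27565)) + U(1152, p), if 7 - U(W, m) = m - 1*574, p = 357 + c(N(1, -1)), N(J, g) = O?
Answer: 69766 + I*sqrt(5295) ≈ 69766.0 + 72.767*I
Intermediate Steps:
v = -32860 (v = -1/3*98580 = -32860)
N(J, g) = 0
p = 354 (p = 357 - 3 = 354)
U(W, m) = 581 - m (U(W, m) = 7 - (m - 1*574) = 7 - (m - 574) = 7 - (-574 + m) = 7 + (574 - m) = 581 - m)
(69539 + sqrt(v + 27565)) + U(1152, p) = (69539 + sqrt(-32860 + 27565)) + (581 - 1*354) = (69539 + sqrt(-5295)) + (581 - 354) = (69539 + I*sqrt(5295)) + 227 = 69766 + I*sqrt(5295)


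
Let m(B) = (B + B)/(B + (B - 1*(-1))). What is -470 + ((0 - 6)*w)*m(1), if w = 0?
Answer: -470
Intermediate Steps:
m(B) = 2*B/(1 + 2*B) (m(B) = (2*B)/(B + (B + 1)) = (2*B)/(B + (1 + B)) = (2*B)/(1 + 2*B) = 2*B/(1 + 2*B))
-470 + ((0 - 6)*w)*m(1) = -470 + ((0 - 6)*0)*(2*1/(1 + 2*1)) = -470 + (-6*0)*(2*1/(1 + 2)) = -470 + 0*(2*1/3) = -470 + 0*(2*1*(⅓)) = -470 + 0*(⅔) = -470 + 0 = -470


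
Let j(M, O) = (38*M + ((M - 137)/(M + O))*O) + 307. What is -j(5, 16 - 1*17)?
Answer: -530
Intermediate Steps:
j(M, O) = 307 + 38*M + O*(-137 + M)/(M + O) (j(M, O) = (38*M + ((-137 + M)/(M + O))*O) + 307 = (38*M + O*(-137 + M)/(M + O)) + 307 = 307 + 38*M + O*(-137 + M)/(M + O))
-j(5, 16 - 1*17) = -(38*5**2 + 170*(16 - 1*17) + 307*5 + 39*5*(16 - 1*17))/(5 + (16 - 1*17)) = -(38*25 + 170*(16 - 17) + 1535 + 39*5*(16 - 17))/(5 + (16 - 17)) = -(950 + 170*(-1) + 1535 + 39*5*(-1))/(5 - 1) = -(950 - 170 + 1535 - 195)/4 = -2120/4 = -1*530 = -530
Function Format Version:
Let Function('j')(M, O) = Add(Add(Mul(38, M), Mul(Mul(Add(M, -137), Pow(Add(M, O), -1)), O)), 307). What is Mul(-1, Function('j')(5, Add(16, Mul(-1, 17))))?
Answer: -530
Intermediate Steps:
Function('j')(M, O) = Add(307, Mul(38, M), Mul(O, Pow(Add(M, O), -1), Add(-137, M))) (Function('j')(M, O) = Add(Add(Mul(38, M), Mul(Mul(Add(-137, M), Pow(Add(M, O), -1)), O)), 307) = Add(Add(Mul(38, M), Mul(Mul(Pow(Add(M, O), -1), Add(-137, M)), O)), 307) = Add(Add(Mul(38, M), Mul(O, Pow(Add(M, O), -1), Add(-137, M))), 307) = Add(307, Mul(38, M), Mul(O, Pow(Add(M, O), -1), Add(-137, M))))
Mul(-1, Function('j')(5, Add(16, Mul(-1, 17)))) = Mul(-1, Mul(Pow(Add(5, Add(16, Mul(-1, 17))), -1), Add(Mul(38, Pow(5, 2)), Mul(170, Add(16, Mul(-1, 17))), Mul(307, 5), Mul(39, 5, Add(16, Mul(-1, 17)))))) = Mul(-1, Mul(Pow(Add(5, Add(16, -17)), -1), Add(Mul(38, 25), Mul(170, Add(16, -17)), 1535, Mul(39, 5, Add(16, -17))))) = Mul(-1, Mul(Pow(Add(5, -1), -1), Add(950, Mul(170, -1), 1535, Mul(39, 5, -1)))) = Mul(-1, Mul(Pow(4, -1), Add(950, -170, 1535, -195))) = Mul(-1, Mul(Rational(1, 4), 2120)) = Mul(-1, 530) = -530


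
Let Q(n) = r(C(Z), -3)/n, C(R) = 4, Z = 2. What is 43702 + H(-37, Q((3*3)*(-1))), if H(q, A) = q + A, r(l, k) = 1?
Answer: 392984/9 ≈ 43665.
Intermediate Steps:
Q(n) = 1/n
H(q, A) = A + q
43702 + H(-37, Q((3*3)*(-1))) = 43702 + (1/((3*3)*(-1)) - 37) = 43702 + (1/(9*(-1)) - 37) = 43702 + (1/(-9) - 37) = 43702 + (-⅑ - 37) = 43702 - 334/9 = 392984/9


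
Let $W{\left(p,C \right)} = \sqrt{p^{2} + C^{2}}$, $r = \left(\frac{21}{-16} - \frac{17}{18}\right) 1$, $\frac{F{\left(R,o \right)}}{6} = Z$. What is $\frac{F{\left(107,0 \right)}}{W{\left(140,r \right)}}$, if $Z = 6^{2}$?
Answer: $\frac{31104 \sqrt{16261249}}{81306245} \approx 1.5427$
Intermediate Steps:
$Z = 36$
$F{\left(R,o \right)} = 216$ ($F{\left(R,o \right)} = 6 \cdot 36 = 216$)
$r = - \frac{325}{144}$ ($r = \left(21 \left(- \frac{1}{16}\right) - \frac{17}{18}\right) 1 = \left(- \frac{21}{16} - \frac{17}{18}\right) 1 = \left(- \frac{325}{144}\right) 1 = - \frac{325}{144} \approx -2.2569$)
$W{\left(p,C \right)} = \sqrt{C^{2} + p^{2}}$
$\frac{F{\left(107,0 \right)}}{W{\left(140,r \right)}} = \frac{216}{\sqrt{\left(- \frac{325}{144}\right)^{2} + 140^{2}}} = \frac{216}{\sqrt{\frac{105625}{20736} + 19600}} = \frac{216}{\sqrt{\frac{406531225}{20736}}} = \frac{216}{\frac{5}{144} \sqrt{16261249}} = 216 \frac{144 \sqrt{16261249}}{81306245} = \frac{31104 \sqrt{16261249}}{81306245}$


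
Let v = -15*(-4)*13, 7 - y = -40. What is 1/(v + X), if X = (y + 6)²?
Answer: 1/3589 ≈ 0.00027863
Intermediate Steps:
y = 47 (y = 7 - 1*(-40) = 7 + 40 = 47)
X = 2809 (X = (47 + 6)² = 53² = 2809)
v = 780 (v = 60*13 = 780)
1/(v + X) = 1/(780 + 2809) = 1/3589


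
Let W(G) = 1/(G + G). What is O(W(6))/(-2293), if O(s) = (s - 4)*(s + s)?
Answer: 47/165096 ≈ 0.00028468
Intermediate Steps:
W(G) = 1/(2*G)
O(s) = 2*s*(-4 + s) (O(s) = (-4 + s)*(2*s) = 2*s*(-4 + s))
O(W(6))/(-2293) = (2*((½)/6)*(-4 + (½)/6))/(-2293) = (2*((½)*(⅙))*(-4 + (½)*(⅙)))*(-1/2293) = (2*(1/12)*(-4 + 1/12))*(-1/2293) = (2*(1/12)*(-47/12))*(-1/2293) = -47/72*(-1/2293) = 47/165096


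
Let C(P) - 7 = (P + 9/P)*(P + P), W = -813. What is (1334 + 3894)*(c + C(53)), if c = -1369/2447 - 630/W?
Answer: 19564352101336/663137 ≈ 2.9503e+7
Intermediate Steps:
c = 142871/663137 (c = -1369/2447 - 630/(-813) = -1369*1/2447 - 630*(-1/813) = -1369/2447 + 210/271 = 142871/663137 ≈ 0.21545)
C(P) = 7 + 2*P*(P + 9/P) (C(P) = 7 + (P + 9/P)*(P + P) = 7 + (P + 9/P)*(2*P) = 7 + 2*P*(P + 9/P))
(1334 + 3894)*(c + C(53)) = (1334 + 3894)*(142871/663137 + (25 + 2*53²)) = 5228*(142871/663137 + (25 + 2*2809)) = 5228*(142871/663137 + (25 + 5618)) = 5228*(142871/663137 + 5643) = 5228*(3742224962/663137) = 19564352101336/663137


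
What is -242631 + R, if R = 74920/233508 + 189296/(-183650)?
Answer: -1300619522757821/5360468025 ≈ -2.4263e+5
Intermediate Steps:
R = -3805384046/5360468025 (R = 74920*(1/233508) + 189296*(-1/183650) = 18730/58377 - 94648/91825 = -3805384046/5360468025 ≈ -0.70990)
-242631 + R = -242631 - 3805384046/5360468025 = -1300619522757821/5360468025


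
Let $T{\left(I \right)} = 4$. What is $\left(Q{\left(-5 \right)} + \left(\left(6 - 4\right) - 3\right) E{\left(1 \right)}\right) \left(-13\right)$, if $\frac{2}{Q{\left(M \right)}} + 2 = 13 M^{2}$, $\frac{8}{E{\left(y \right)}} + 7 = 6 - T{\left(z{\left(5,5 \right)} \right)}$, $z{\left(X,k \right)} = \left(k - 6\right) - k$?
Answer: $- \frac{33722}{1615} \approx -20.88$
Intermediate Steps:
$z{\left(X,k \right)} = -6$ ($z{\left(X,k \right)} = \left(k - 6\right) - k = \left(-6 + k\right) - k = -6$)
$E{\left(y \right)} = - \frac{8}{5}$ ($E{\left(y \right)} = \frac{8}{-7 + \left(6 - 4\right)} = \frac{8}{-7 + 2} = \frac{8}{-5} = 8 \left(- \frac{1}{5}\right) = - \frac{8}{5}$)
$Q{\left(M \right)} = \frac{2}{-2 + 13 M^{2}}$
$\left(Q{\left(-5 \right)} + \left(\left(6 - 4\right) - 3\right) E{\left(1 \right)}\right) \left(-13\right) = \left(\frac{2}{-2 + 13 \left(-5\right)^{2}} + \left(\left(6 - 4\right) - 3\right) \left(- \frac{8}{5}\right)\right) \left(-13\right) = \left(\frac{2}{-2 + 13 \cdot 25} + \left(2 - 3\right) \left(- \frac{8}{5}\right)\right) \left(-13\right) = \left(\frac{2}{-2 + 325} - - \frac{8}{5}\right) \left(-13\right) = \left(\frac{2}{323} + \frac{8}{5}\right) \left(-13\right) = \frac{2594}{1615} \left(-13\right) = - \frac{33722}{1615}$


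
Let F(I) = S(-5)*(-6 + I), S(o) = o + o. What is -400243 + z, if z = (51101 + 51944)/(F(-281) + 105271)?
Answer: -43282575218/108141 ≈ -4.0024e+5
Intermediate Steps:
S(o) = 2*o
F(I) = 60 - 10*I (F(I) = (2*(-5))*(-6 + I) = -10*(-6 + I) = 60 - 10*I)
z = 103045/108141 (z = (51101 + 51944)/((60 - 10*(-281)) + 105271) = 103045/((60 + 2810) + 105271) = 103045/(2870 + 105271) = 103045/108141 ≈ 0.95288)
-400243 + z = -400243 + 103045/108141 = -43282575218/108141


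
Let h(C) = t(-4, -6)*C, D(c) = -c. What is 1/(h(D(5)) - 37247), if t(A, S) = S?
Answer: -1/37217 ≈ -2.6869e-5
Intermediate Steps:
h(C) = -6*C
1/(h(D(5)) - 37247) = 1/(-(-6)*5 - 37247) = 1/(-6*(-5) - 37247) = 1/(30 - 37247) = 1/(-37217) = -1/37217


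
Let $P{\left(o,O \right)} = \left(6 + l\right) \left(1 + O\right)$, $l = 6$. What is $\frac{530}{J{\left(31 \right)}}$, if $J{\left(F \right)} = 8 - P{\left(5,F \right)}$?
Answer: $- \frac{265}{188} \approx -1.4096$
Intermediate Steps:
$P{\left(o,O \right)} = 12 + 12 O$ ($P{\left(o,O \right)} = \left(6 + 6\right) \left(1 + O\right) = 12 \left(1 + O\right) = 12 + 12 O$)
$J{\left(F \right)} = -4 - 12 F$ ($J{\left(F \right)} = 8 - \left(12 + 12 F\right) = -4 - 12 F$)
$\frac{530}{J{\left(31 \right)}} = \frac{530}{-4 - 372} = \frac{530}{-376} = 530 \left(- \frac{1}{376}\right) = - \frac{265}{188}$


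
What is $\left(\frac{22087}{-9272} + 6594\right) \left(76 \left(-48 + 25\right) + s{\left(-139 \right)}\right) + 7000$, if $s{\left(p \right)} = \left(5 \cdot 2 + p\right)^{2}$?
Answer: $\frac{910287548533}{9272} \approx 9.8176 \cdot 10^{7}$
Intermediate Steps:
$s{\left(p \right)} = \left(10 + p\right)^{2}$
$\left(\frac{22087}{-9272} + 6594\right) \left(76 \left(-48 + 25\right) + s{\left(-139 \right)}\right) + 7000 = \left(\frac{22087}{-9272} + 6594\right) \left(76 \left(-48 + 25\right) + \left(10 - 139\right)^{2}\right) + 7000 = \left(22087 \left(- \frac{1}{9272}\right) + 6594\right) \left(76 \left(-23\right) + \left(-129\right)^{2}\right) + 7000 = \left(- \frac{22087}{9272} + 6594\right) \left(-1748 + 16641\right) + 7000 = \frac{61117481}{9272} \cdot 14893 + 7000 = \frac{910222644533}{9272} + 7000 = \frac{910287548533}{9272}$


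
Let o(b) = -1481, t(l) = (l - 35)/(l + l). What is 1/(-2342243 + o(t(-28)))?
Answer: -1/2343724 ≈ -4.2667e-7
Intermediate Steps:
t(l) = (-35 + l)/(2*l) (t(l) = (-35 + l)/((2*l)) = (-35 + l)*(1/(2*l)) = (-35 + l)/(2*l))
1/(-2342243 + o(t(-28))) = 1/(-2342243 - 1481) = 1/(-2343724) = -1/2343724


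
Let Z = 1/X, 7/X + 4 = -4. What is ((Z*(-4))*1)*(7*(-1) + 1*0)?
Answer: -32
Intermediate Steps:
X = -7/8 (X = 7/(-4 - 4) = 7/(-8) = 7*(-1/8) = -7/8 ≈ -0.87500)
Z = -8/7 (Z = 1/(-7/8) = 1*(-8/7) = -8/7 ≈ -1.1429)
((Z*(-4))*1)*(7*(-1) + 1*0) = (-8/7*(-4)*1)*(7*(-1) + 1*0) = ((32/7)*1)*(-7 + 0) = (32/7)*(-7) = -32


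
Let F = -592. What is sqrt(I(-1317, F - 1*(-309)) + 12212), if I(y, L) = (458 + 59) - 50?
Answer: sqrt(12679) ≈ 112.60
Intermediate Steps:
I(y, L) = 467 (I(y, L) = 517 - 50 = 467)
sqrt(I(-1317, F - 1*(-309)) + 12212) = sqrt(467 + 12212) = sqrt(12679)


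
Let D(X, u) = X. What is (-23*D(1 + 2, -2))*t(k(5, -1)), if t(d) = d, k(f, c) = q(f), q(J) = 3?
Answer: -207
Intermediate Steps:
k(f, c) = 3
(-23*D(1 + 2, -2))*t(k(5, -1)) = -23*(1 + 2)*3 = -23*3*3 = -69*3 = -207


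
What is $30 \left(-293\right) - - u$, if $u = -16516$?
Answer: $-25306$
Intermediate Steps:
$30 \left(-293\right) - - u = 30 \left(-293\right) - \left(-1\right) \left(-16516\right) = -8790 - 16516 = -25306$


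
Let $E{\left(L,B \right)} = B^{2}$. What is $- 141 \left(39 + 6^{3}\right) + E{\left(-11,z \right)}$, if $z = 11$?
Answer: $-35834$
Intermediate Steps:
$- 141 \left(39 + 6^{3}\right) + E{\left(-11,z \right)} = - 141 \left(39 + 6^{3}\right) + 11^{2} = - 141 \left(39 + 216\right) + 121 = \left(-141\right) 255 + 121 = -35955 + 121 = -35834$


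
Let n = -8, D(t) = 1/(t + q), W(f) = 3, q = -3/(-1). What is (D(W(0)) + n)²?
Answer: 2209/36 ≈ 61.361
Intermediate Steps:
q = 3 (q = -3*(-1) = 3)
D(t) = 1/(3 + t) (D(t) = 1/(t + 3) = 1/(3 + t))
(D(W(0)) + n)² = (1/(3 + 3) - 8)² = (1/6 - 8)² = (⅙ - 8)² = (-47/6)² = 2209/36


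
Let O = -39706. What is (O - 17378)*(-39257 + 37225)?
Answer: 115994688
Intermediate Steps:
(O - 17378)*(-39257 + 37225) = (-39706 - 17378)*(-39257 + 37225) = -57084*(-2032) = 115994688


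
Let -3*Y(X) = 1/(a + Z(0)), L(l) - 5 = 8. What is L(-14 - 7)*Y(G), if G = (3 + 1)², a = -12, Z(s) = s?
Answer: 13/36 ≈ 0.36111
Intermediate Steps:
L(l) = 13 (L(l) = 5 + 8 = 13)
G = 16 (G = 4² = 16)
Y(X) = 1/36 (Y(X) = -1/(3*(-12 + 0)) = -⅓/(-12) = -⅓*(-1/12) = 1/36)
L(-14 - 7)*Y(G) = 13*(1/36) = 13/36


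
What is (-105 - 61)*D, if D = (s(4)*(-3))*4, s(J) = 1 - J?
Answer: -5976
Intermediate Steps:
D = 36 (D = ((1 - 1*4)*(-3))*4 = ((1 - 4)*(-3))*4 = -3*(-3)*4 = 9*4 = 36)
(-105 - 61)*D = (-105 - 61)*36 = -166*36 = -5976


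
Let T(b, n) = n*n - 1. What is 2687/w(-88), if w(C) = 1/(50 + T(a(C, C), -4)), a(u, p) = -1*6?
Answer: 174655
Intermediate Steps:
a(u, p) = -6
T(b, n) = -1 + n² (T(b, n) = n² - 1 = -1 + n²)
w(C) = 1/65 (w(C) = 1/(50 + (-1 + (-4)²)) = 1/(50 + (-1 + 16)) = 1/(50 + 15) = 1/65)
2687/w(-88) = 2687/(1/65) = 2687*65 = 174655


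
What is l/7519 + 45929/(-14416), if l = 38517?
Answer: 209920921/108393904 ≈ 1.9366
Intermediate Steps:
l/7519 + 45929/(-14416) = 38517/7519 + 45929/(-14416) = 38517*(1/7519) + 45929*(-1/14416) = 38517/7519 - 45929/14416 = 209920921/108393904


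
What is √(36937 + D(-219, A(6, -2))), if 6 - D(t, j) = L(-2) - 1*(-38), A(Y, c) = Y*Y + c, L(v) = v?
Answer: √36907 ≈ 192.11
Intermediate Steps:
A(Y, c) = c + Y² (A(Y, c) = Y² + c = c + Y²)
D(t, j) = -30 (D(t, j) = 6 - (-2 - 1*(-38)) = 6 - (-2 + 38) = 6 - 1*36 = 6 - 36 = -30)
√(36937 + D(-219, A(6, -2))) = √(36937 - 30) = √36907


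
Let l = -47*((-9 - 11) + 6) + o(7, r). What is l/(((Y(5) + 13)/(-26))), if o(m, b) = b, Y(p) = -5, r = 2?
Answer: -2145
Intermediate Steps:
l = 660 (l = -47*((-9 - 11) + 6) + 2 = -47*(-20 + 6) + 2 = -47*(-14) + 2 = 658 + 2 = 660)
l/(((Y(5) + 13)/(-26))) = 660/(((-5 + 13)/(-26))) = 660/((8*(-1/26))) = 660/(-4/13) = 660*(-13/4) = -2145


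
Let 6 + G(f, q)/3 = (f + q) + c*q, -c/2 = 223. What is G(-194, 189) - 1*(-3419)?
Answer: -249496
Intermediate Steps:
c = -446 (c = -2*223 = -446)
G(f, q) = -18 - 1335*q + 3*f (G(f, q) = -18 + 3*((f + q) - 446*q) = -18 + 3*(f - 445*q) = -18 + (-1335*q + 3*f) = -18 - 1335*q + 3*f)
G(-194, 189) - 1*(-3419) = (-18 - 1335*189 + 3*(-194)) - 1*(-3419) = (-18 - 252315 - 582) + 3419 = -252915 + 3419 = -249496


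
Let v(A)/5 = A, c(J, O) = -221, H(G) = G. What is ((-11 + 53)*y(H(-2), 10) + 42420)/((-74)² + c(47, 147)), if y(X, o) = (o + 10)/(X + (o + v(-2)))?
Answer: 8400/1051 ≈ 7.9924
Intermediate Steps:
v(A) = 5*A
y(X, o) = (10 + o)/(-10 + X + o) (y(X, o) = (o + 10)/(X + (o + 5*(-2))) = (10 + o)/(X + (o - 10)) = (10 + o)/(X + (-10 + o)) = (10 + o)/(-10 + X + o))
((-11 + 53)*y(H(-2), 10) + 42420)/((-74)² + c(47, 147)) = ((-11 + 53)*((10 + 10)/(-10 - 2 + 10)) + 42420)/((-74)² - 221) = (42*(20/(-2)) + 42420)/(5476 - 221) = (42*(-½*20) + 42420)/5255 = (42*(-10) + 42420)*(1/5255) = (-420 + 42420)*(1/5255) = 42000*(1/5255) = 8400/1051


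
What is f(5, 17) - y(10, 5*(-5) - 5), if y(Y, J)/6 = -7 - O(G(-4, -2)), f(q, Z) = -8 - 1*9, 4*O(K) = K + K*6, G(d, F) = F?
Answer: 4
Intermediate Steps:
O(K) = 7*K/4 (O(K) = (K + K*6)/4 = (K + 6*K)/4 = (7*K)/4 = 7*K/4)
f(q, Z) = -17 (f(q, Z) = -8 - 9 = -17)
y(Y, J) = -21 (y(Y, J) = 6*(-7 - 7*(-2)/4) = 6*(-7 - 1*(-7/2)) = 6*(-7 + 7/2) = 6*(-7/2) = -21)
f(5, 17) - y(10, 5*(-5) - 5) = -17 - 1*(-21) = -17 + 21 = 4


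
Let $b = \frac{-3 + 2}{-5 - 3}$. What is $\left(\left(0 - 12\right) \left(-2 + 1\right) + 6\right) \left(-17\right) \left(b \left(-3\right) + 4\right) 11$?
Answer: $- \frac{48807}{4} \approx -12202.0$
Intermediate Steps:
$b = \frac{1}{8}$ ($b = - \frac{1}{-8} = \left(-1\right) \left(- \frac{1}{8}\right) = \frac{1}{8} \approx 0.125$)
$\left(\left(0 - 12\right) \left(-2 + 1\right) + 6\right) \left(-17\right) \left(b \left(-3\right) + 4\right) 11 = \left(\left(0 - 12\right) \left(-2 + 1\right) + 6\right) \left(-17\right) \left(\frac{1}{8} \left(-3\right) + 4\right) 11 = \left(\left(-12\right) \left(-1\right) + 6\right) \left(-17\right) \left(- \frac{3}{8} + 4\right) 11 = \left(12 + 6\right) \left(-17\right) \frac{29}{8} \cdot 11 = 18 \left(-17\right) \frac{319}{8} = \left(-306\right) \frac{319}{8} = - \frac{48807}{4}$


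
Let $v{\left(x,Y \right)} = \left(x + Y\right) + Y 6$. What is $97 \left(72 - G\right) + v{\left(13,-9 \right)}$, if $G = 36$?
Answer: $3442$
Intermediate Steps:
$v{\left(x,Y \right)} = x + 7 Y$ ($v{\left(x,Y \right)} = \left(Y + x\right) + 6 Y = x + 7 Y$)
$97 \left(72 - G\right) + v{\left(13,-9 \right)} = 97 \left(72 - 36\right) + \left(13 + 7 \left(-9\right)\right) = 97 \left(72 - 36\right) + \left(13 - 63\right) = 97 \cdot 36 - 50 = 3492 - 50 = 3442$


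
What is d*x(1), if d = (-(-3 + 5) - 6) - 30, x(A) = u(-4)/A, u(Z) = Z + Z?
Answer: 304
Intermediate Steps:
u(Z) = 2*Z
x(A) = -8/A (x(A) = (2*(-4))/A = -8/A)
d = -38 (d = (-1*2 - 6) - 30 = (-2 - 6) - 30 = -8 - 30 = -38)
d*x(1) = -(-304)/1 = -(-304) = -38*(-8) = 304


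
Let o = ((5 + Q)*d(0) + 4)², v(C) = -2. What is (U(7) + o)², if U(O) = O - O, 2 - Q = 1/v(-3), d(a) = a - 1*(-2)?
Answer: 130321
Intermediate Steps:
d(a) = 2 + a (d(a) = a + 2 = 2 + a)
Q = 5/2 (Q = 2 - 1/(-2) = 2 - 1*(-½) = 2 + ½ = 5/2 ≈ 2.5000)
U(O) = 0
o = 361 (o = ((5 + 5/2)*(2 + 0) + 4)² = ((15/2)*2 + 4)² = (15 + 4)² = 19² = 361)
(U(7) + o)² = (0 + 361)² = 361² = 130321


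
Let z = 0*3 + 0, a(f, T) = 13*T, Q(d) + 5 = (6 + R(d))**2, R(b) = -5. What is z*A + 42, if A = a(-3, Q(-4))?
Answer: 42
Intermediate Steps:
Q(d) = -4 (Q(d) = -5 + (6 - 5)**2 = -5 + 1**2 = -5 + 1 = -4)
A = -52 (A = 13*(-4) = -52)
z = 0 (z = 0 + 0 = 0)
z*A + 42 = 0*(-52) + 42 = 0 + 42 = 42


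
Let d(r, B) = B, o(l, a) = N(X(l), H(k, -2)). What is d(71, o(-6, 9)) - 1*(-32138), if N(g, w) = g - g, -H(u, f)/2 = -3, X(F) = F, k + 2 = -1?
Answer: 32138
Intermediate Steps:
k = -3 (k = -2 - 1 = -3)
H(u, f) = 6 (H(u, f) = -2*(-3) = 6)
N(g, w) = 0
o(l, a) = 0
d(71, o(-6, 9)) - 1*(-32138) = 0 - 1*(-32138) = 0 + 32138 = 32138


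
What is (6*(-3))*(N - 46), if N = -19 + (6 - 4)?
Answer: 1134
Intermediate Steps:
N = -17 (N = -19 + 2 = -17)
(6*(-3))*(N - 46) = (6*(-3))*(-17 - 46) = -18*(-63) = 1134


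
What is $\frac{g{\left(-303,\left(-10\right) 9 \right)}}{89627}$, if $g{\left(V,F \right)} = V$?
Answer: $- \frac{303}{89627} \approx -0.0033807$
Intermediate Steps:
$\frac{g{\left(-303,\left(-10\right) 9 \right)}}{89627} = - \frac{303}{89627}$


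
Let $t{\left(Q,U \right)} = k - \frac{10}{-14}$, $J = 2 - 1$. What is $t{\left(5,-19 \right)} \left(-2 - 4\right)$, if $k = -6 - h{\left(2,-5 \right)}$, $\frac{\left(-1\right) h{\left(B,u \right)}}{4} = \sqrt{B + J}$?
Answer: $\frac{222}{7} - 24 \sqrt{3} \approx -9.8549$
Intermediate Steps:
$J = 1$
$h{\left(B,u \right)} = - 4 \sqrt{1 + B}$ ($h{\left(B,u \right)} = - 4 \sqrt{B + 1} = - 4 \sqrt{1 + B}$)
$k = -6 + 4 \sqrt{3}$ ($k = -6 - - 4 \sqrt{1 + 2} = -6 - - 4 \sqrt{3} = -6 + 4 \sqrt{3} \approx 0.9282$)
$t{\left(Q,U \right)} = - \frac{37}{7} + 4 \sqrt{3}$ ($t{\left(Q,U \right)} = \left(-6 + 4 \sqrt{3}\right) - \frac{10}{-14} = \left(-6 + 4 \sqrt{3}\right) - 10 \left(- \frac{1}{14}\right) = \left(-6 + 4 \sqrt{3}\right) - - \frac{5}{7} = \left(-6 + 4 \sqrt{3}\right) + \frac{5}{7} = - \frac{37}{7} + 4 \sqrt{3}$)
$t{\left(5,-19 \right)} \left(-2 - 4\right) = \left(- \frac{37}{7} + 4 \sqrt{3}\right) \left(-2 - 4\right) = \left(- \frac{37}{7} + 4 \sqrt{3}\right) \left(-6\right) = \frac{222}{7} - 24 \sqrt{3}$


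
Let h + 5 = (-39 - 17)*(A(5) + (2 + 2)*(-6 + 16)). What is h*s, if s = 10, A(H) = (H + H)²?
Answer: -78450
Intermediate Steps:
A(H) = 4*H² (A(H) = (2*H)² = 4*H²)
h = -7845 (h = -5 + (-39 - 17)*(4*5² + (2 + 2)*(-6 + 16)) = -5 - 56*(4*25 + 4*10) = -5 - 56*(100 + 40) = -5 - 56*140 = -5 - 7840 = -7845)
h*s = -7845*10 = -78450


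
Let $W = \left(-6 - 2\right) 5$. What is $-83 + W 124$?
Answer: $-5043$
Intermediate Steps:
$W = -40$ ($W = \left(-8\right) 5 = -40$)
$-83 + W 124 = -83 - 4960 = -5043$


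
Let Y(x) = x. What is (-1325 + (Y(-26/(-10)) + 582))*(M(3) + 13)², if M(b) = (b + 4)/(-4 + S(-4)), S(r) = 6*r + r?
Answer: -309637131/2560 ≈ -1.2095e+5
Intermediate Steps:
S(r) = 7*r
M(b) = -⅛ - b/32 (M(b) = (b + 4)/(-4 + 7*(-4)) = (4 + b)/(-4 - 28) = (4 + b)/(-32) = (4 + b)*(-1/32) = -⅛ - b/32)
(-1325 + (Y(-26/(-10)) + 582))*(M(3) + 13)² = (-1325 + (-26/(-10) + 582))*((-⅛ - 1/32*3) + 13)² = (-1325 + (-26*(-⅒) + 582))*((-⅛ - 3/32) + 13)² = (-1325 + (13/5 + 582))*(-7/32 + 13)² = (-1325 + 2923/5)*(409/32)² = -3702/5*167281/1024 = -309637131/2560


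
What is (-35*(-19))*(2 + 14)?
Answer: 10640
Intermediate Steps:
(-35*(-19))*(2 + 14) = 665*16 = 10640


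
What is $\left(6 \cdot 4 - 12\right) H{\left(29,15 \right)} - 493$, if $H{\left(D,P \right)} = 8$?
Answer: $-397$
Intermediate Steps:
$\left(6 \cdot 4 - 12\right) H{\left(29,15 \right)} - 493 = \left(6 \cdot 4 - 12\right) 8 - 493 = \left(24 - 12\right) 8 - 493 = 12 \cdot 8 - 493 = 96 - 493 = -397$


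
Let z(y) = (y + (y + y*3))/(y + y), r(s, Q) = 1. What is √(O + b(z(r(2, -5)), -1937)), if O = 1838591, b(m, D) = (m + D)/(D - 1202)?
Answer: √13598223594/86 ≈ 1355.9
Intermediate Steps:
z(y) = 5/2 (z(y) = (y + (y + 3*y))/((2*y)) = (y + 4*y)*(1/(2*y)) = (5*y)*(1/(2*y)) = 5/2)
b(m, D) = (D + m)/(-1202 + D)
√(O + b(z(r(2, -5)), -1937)) = √(1838591 + (-1937 + 5/2)/(-1202 - 1937)) = √(1838591 - 3869/2/(-3139)) = √(1838591 - 1/3139*(-3869/2)) = √(1838591 + 53/86) = √(158118879/86) = √13598223594/86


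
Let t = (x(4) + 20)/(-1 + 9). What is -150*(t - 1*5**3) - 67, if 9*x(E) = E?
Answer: 54899/3 ≈ 18300.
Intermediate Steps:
x(E) = E/9
t = 23/9 (t = ((1/9)*4 + 20)/(-1 + 9) = (4/9 + 20)/8 = (184/9)*(1/8) = 23/9 ≈ 2.5556)
-150*(t - 1*5**3) - 67 = -150*(23/9 - 1*5**3) - 67 = -150*(23/9 - 1*125) - 67 = -150*(23/9 - 125) - 67 = -150*(-1102/9) - 67 = 55100/3 - 67 = 54899/3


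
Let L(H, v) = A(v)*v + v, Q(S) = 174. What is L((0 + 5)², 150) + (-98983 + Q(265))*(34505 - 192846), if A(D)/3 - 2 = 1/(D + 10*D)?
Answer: 172100686112/11 ≈ 1.5646e+10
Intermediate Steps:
A(D) = 6 + 3/(11*D) (A(D) = 6 + 3/(D + 10*D) = 6 + 3/((11*D)) = 6 + 3*(1/(11*D)) = 6 + 3/(11*D))
L(H, v) = v + v*(6 + 3/(11*v)) (L(H, v) = (6 + 3/(11*v))*v + v = v*(6 + 3/(11*v)) + v = v + v*(6 + 3/(11*v)))
L((0 + 5)², 150) + (-98983 + Q(265))*(34505 - 192846) = (3/11 + 7*150) + (-98983 + 174)*(34505 - 192846) = (3/11 + 1050) - 98809*(-158341) = 11553/11 + 15645515869 = 172100686112/11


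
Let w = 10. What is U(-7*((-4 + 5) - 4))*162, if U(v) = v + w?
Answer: 5022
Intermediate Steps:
U(v) = 10 + v (U(v) = v + 10 = 10 + v)
U(-7*((-4 + 5) - 4))*162 = (10 - 7*((-4 + 5) - 4))*162 = (10 - 7*(1 - 4))*162 = (10 - 7*(-3))*162 = (10 + 21)*162 = 31*162 = 5022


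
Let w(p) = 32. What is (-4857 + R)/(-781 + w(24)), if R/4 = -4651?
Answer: 23461/749 ≈ 31.323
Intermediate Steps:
R = -18604 (R = 4*(-4651) = -18604)
(-4857 + R)/(-781 + w(24)) = (-4857 - 18604)/(-781 + 32) = -23461/(-749) = -23461*(-1/749) = 23461/749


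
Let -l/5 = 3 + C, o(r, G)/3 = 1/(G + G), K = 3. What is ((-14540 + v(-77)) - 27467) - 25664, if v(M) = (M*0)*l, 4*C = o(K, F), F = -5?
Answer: -67671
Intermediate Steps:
o(r, G) = 3/(2*G) (o(r, G) = 3/(G + G) = 3/((2*G)) = 3*(1/(2*G)) = 3/(2*G))
C = -3/40 (C = ((3/2)/(-5))/4 = ((3/2)*(-⅕))/4 = (¼)*(-3/10) = -3/40 ≈ -0.075000)
l = -117/8 (l = -5*(3 - 3/40) = -5*117/40 = -117/8 ≈ -14.625)
v(M) = 0 (v(M) = (M*0)*(-117/8) = 0*(-117/8) = 0)
((-14540 + v(-77)) - 27467) - 25664 = ((-14540 + 0) - 27467) - 25664 = (-14540 - 27467) - 25664 = -42007 - 25664 = -67671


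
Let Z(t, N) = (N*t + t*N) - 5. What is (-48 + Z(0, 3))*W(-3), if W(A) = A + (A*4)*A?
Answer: -1749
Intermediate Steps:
W(A) = A + 4*A**2 (W(A) = A + (4*A)*A = A + 4*A**2)
Z(t, N) = -5 + 2*N*t (Z(t, N) = (N*t + N*t) - 5 = 2*N*t - 5 = -5 + 2*N*t)
(-48 + Z(0, 3))*W(-3) = (-48 + (-5 + 2*3*0))*(-3*(1 + 4*(-3))) = (-48 + (-5 + 0))*(-3*(1 - 12)) = (-48 - 5)*(-3*(-11)) = -53*33 = -1749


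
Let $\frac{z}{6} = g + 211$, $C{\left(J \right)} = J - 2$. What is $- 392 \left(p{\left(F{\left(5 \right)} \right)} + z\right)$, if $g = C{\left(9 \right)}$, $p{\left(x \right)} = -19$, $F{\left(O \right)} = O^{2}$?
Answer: $-505288$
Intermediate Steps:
$C{\left(J \right)} = -2 + J$
$g = 7$ ($g = -2 + 9 = 7$)
$z = 1308$ ($z = 6 \left(7 + 211\right) = 6 \cdot 218 = 1308$)
$- 392 \left(p{\left(F{\left(5 \right)} \right)} + z\right) = - 392 \left(-19 + 1308\right) = \left(-392\right) 1289 = -505288$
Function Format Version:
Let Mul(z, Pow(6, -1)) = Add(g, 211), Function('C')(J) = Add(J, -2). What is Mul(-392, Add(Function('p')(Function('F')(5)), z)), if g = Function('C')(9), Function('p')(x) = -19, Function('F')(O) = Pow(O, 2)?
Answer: -505288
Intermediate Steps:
Function('C')(J) = Add(-2, J)
g = 7 (g = Add(-2, 9) = 7)
z = 1308 (z = Mul(6, Add(7, 211)) = Mul(6, 218) = 1308)
Mul(-392, Add(Function('p')(Function('F')(5)), z)) = Mul(-392, Add(-19, 1308)) = Mul(-392, 1289) = -505288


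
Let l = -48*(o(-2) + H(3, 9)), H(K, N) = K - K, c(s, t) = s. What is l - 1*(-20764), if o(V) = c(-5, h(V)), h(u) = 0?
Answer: 21004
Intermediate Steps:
o(V) = -5
H(K, N) = 0
l = 240 (l = -48*(-5 + 0) = -48*(-5) = 240)
l - 1*(-20764) = 240 - 1*(-20764) = 240 + 20764 = 21004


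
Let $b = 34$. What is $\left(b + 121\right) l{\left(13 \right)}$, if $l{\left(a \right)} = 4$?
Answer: $620$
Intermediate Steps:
$\left(b + 121\right) l{\left(13 \right)} = \left(34 + 121\right) 4 = 155 \cdot 4 = 620$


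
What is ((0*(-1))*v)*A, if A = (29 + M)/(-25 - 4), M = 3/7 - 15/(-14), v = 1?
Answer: 0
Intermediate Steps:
M = 3/2 (M = 3*(1/7) - 15*(-1/14) = 3/7 + 15/14 = 3/2 ≈ 1.5000)
A = -61/58 (A = (29 + 3/2)/(-25 - 4) = (61/2)/(-29) = (61/2)*(-1/29) = -61/58 ≈ -1.0517)
((0*(-1))*v)*A = ((0*(-1))*1)*(-61/58) = (0*1)*(-61/58) = 0*(-61/58) = 0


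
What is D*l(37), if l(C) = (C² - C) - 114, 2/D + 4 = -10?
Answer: -174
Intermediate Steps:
D = -⅐ (D = 2/(-4 - 10) = 2/(-14) = 2*(-1/14) = -⅐ ≈ -0.14286)
l(C) = -114 + C² - C
D*l(37) = -(-114 + 37² - 1*37)/7 = -(-114 + 1369 - 37)/7 = -⅐*1218 = -174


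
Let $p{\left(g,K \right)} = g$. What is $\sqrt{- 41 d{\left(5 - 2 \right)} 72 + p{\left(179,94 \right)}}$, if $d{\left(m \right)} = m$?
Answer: $i \sqrt{8677} \approx 93.15 i$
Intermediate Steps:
$\sqrt{- 41 d{\left(5 - 2 \right)} 72 + p{\left(179,94 \right)}} = \sqrt{- 41 \left(5 - 2\right) 72 + 179} = \sqrt{\left(-41\right) 3 \cdot 72 + 179} = \sqrt{\left(-123\right) 72 + 179} = \sqrt{-8856 + 179} = \sqrt{-8677} = i \sqrt{8677}$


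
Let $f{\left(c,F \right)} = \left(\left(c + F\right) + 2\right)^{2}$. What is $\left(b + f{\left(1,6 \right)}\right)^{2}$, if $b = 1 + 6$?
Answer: $7744$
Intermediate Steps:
$f{\left(c,F \right)} = \left(2 + F + c\right)^{2}$ ($f{\left(c,F \right)} = \left(\left(F + c\right) + 2\right)^{2} = \left(2 + F + c\right)^{2}$)
$b = 7$
$\left(b + f{\left(1,6 \right)}\right)^{2} = \left(7 + \left(2 + 6 + 1\right)^{2}\right)^{2} = \left(7 + 9^{2}\right)^{2} = \left(7 + 81\right)^{2} = 88^{2} = 7744$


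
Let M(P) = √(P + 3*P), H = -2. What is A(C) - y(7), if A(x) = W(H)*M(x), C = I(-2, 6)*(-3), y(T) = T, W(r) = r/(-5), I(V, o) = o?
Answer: -7 + 12*I*√2/5 ≈ -7.0 + 3.3941*I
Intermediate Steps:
M(P) = 2*√P (M(P) = √(4*P) = 2*√P)
W(r) = -r/5 (W(r) = r*(-⅕) = -r/5)
C = -18 (C = 6*(-3) = -18)
A(x) = 4*√x/5 (A(x) = (-⅕*(-2))*(2*√x) = 2*(2*√x)/5 = 4*√x/5)
A(C) - y(7) = 4*√(-18)/5 - 1*7 = 4*(3*I*√2)/5 - 7 = 12*I*√2/5 - 7 = -7 + 12*I*√2/5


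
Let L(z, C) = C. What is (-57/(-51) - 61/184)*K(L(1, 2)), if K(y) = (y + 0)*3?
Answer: 7377/1564 ≈ 4.7168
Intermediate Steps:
K(y) = 3*y (K(y) = y*3 = 3*y)
(-57/(-51) - 61/184)*K(L(1, 2)) = (-57/(-51) - 61/184)*(3*2) = (-57*(-1/51) - 61*1/184)*6 = (19/17 - 61/184)*6 = (2459/3128)*6 = 7377/1564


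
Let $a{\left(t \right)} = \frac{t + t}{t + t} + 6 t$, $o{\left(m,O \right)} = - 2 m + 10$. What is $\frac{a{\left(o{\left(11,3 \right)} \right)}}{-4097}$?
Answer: $\frac{71}{4097} \approx 0.01733$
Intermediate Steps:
$o{\left(m,O \right)} = 10 - 2 m$
$a{\left(t \right)} = 1 + 6 t$ ($a{\left(t \right)} = \frac{2 t}{2 t} + 6 t = 2 t \frac{1}{2 t} + 6 t = 1 + 6 t$)
$\frac{a{\left(o{\left(11,3 \right)} \right)}}{-4097} = \frac{1 + 6 \left(10 - 22\right)}{-4097} = \left(1 + 6 \left(10 - 22\right)\right) \left(- \frac{1}{4097}\right) = \left(1 + 6 \left(-12\right)\right) \left(- \frac{1}{4097}\right) = \left(1 - 72\right) \left(- \frac{1}{4097}\right) = \left(-71\right) \left(- \frac{1}{4097}\right) = \frac{71}{4097}$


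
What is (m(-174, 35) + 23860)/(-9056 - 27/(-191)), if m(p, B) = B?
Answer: -4563945/1729669 ≈ -2.6386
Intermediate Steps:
(m(-174, 35) + 23860)/(-9056 - 27/(-191)) = (35 + 23860)/(-9056 - 27/(-191)) = 23895/(-9056 - 1/191*(-27)) = 23895/(-9056 + 27/191) = 23895/(-1729669/191) = 23895*(-191/1729669) = -4563945/1729669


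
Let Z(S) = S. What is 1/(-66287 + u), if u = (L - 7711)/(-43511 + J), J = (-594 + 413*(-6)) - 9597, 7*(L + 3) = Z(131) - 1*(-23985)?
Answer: -196630/13033997869 ≈ -1.5086e-5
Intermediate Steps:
L = 24095/7 (L = -3 + (131 - 1*(-23985))/7 = -3 + (131 + 23985)/7 = -3 + (1/7)*24116 = -3 + 24116/7 = 24095/7 ≈ 3442.1)
J = -12669 (J = (-594 - 2478) - 9597 = -3072 - 9597 = -12669)
u = 14941/196630 (u = (24095/7 - 7711)/(-43511 - 12669) = -29882/7/(-56180) = -29882/7*(-1/56180) = 14941/196630 ≈ 0.075985)
1/(-66287 + u) = 1/(-66287 + 14941/196630) = 1/(-13033997869/196630) = -196630/13033997869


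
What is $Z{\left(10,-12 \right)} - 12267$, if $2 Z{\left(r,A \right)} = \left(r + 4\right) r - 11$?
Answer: $- \frac{24405}{2} \approx -12203.0$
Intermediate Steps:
$Z{\left(r,A \right)} = - \frac{11}{2} + \frac{r \left(4 + r\right)}{2}$ ($Z{\left(r,A \right)} = \frac{\left(r + 4\right) r - 11}{2} = \frac{\left(4 + r\right) r - 11}{2} = \frac{r \left(4 + r\right) - 11}{2} = \frac{-11 + r \left(4 + r\right)}{2} = - \frac{11}{2} + \frac{r \left(4 + r\right)}{2}$)
$Z{\left(10,-12 \right)} - 12267 = \left(- \frac{11}{2} + \frac{10^{2}}{2} + 2 \cdot 10\right) - 12267 = \left(- \frac{11}{2} + \frac{1}{2} \cdot 100 + 20\right) - 12267 = \left(- \frac{11}{2} + 50 + 20\right) - 12267 = \frac{129}{2} - 12267 = - \frac{24405}{2}$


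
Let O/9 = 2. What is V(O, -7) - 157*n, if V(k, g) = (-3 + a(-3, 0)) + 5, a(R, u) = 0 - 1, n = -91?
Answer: 14288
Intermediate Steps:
O = 18 (O = 9*2 = 18)
a(R, u) = -1
V(k, g) = 1 (V(k, g) = (-3 - 1) + 5 = -4 + 5 = 1)
V(O, -7) - 157*n = 1 - 157*(-91) = 1 + 14287 = 14288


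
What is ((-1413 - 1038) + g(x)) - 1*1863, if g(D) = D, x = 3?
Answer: -4311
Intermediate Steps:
((-1413 - 1038) + g(x)) - 1*1863 = ((-1413 - 1038) + 3) - 1*1863 = (-2451 + 3) - 1863 = -2448 - 1863 = -4311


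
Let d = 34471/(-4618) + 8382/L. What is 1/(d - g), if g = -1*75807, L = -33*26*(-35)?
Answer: 2101190/159269812511 ≈ 1.3193e-5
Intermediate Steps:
L = 30030 (L = -858*(-35) = 30030)
g = -75807
d = -15097819/2101190 (d = 34471/(-4618) + 8382/30030 = 34471*(-1/4618) + 8382*(1/30030) = -34471/4618 + 127/455 = -15097819/2101190 ≈ -7.1854)
1/(d - g) = 1/(-15097819/2101190 - 1*(-75807)) = 1/(-15097819/2101190 + 75807) = 1/(159269812511/2101190) = 2101190/159269812511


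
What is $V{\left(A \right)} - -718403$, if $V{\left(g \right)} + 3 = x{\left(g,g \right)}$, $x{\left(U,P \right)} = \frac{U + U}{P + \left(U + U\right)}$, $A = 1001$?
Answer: $\frac{2155202}{3} \approx 7.184 \cdot 10^{5}$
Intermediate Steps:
$x{\left(U,P \right)} = \frac{2 U}{P + 2 U}$
$V{\left(g \right)} = - \frac{7}{3}$ ($V{\left(g \right)} = -3 + \frac{2 g}{g + 2 g} = -3 + \frac{2 g}{3 g} = -3 + 2 g \frac{1}{3 g} = -3 + \frac{2}{3} = - \frac{7}{3}$)
$V{\left(A \right)} - -718403 = - \frac{7}{3} - -718403 = - \frac{7}{3} + 718403 = \frac{2155202}{3}$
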